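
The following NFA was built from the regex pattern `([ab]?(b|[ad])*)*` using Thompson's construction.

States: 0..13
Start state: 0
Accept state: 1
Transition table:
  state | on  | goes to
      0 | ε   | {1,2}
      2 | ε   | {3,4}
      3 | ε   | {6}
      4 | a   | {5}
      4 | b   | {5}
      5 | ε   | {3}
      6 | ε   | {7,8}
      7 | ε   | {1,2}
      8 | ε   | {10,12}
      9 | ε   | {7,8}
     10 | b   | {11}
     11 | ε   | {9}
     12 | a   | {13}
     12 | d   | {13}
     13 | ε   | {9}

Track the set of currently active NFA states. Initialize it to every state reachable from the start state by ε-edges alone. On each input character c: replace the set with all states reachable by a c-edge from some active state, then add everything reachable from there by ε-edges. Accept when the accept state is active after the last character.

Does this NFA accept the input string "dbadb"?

S₀ = ε-closure({0}) = {0,1,2,3,4,6,7,8,10,12}
'd' @ 1: {1,2,3,4,6,7,8,9,10,12,13}  ✓accept
'b' @ 2: {1,2,3,4,5,6,7,8,9,10,11,12}  ✓accept
'a' @ 3: {1,2,3,4,5,6,7,8,9,10,12,13}  ✓accept
'd' @ 4: {1,2,3,4,6,7,8,9,10,12,13}  ✓accept
'b' @ 5: {1,2,3,4,5,6,7,8,9,10,11,12}  ✓accept
end set {1,2,3,4,5,6,7,8,9,10,11,12} — state 1 in

Answer: ACCEPT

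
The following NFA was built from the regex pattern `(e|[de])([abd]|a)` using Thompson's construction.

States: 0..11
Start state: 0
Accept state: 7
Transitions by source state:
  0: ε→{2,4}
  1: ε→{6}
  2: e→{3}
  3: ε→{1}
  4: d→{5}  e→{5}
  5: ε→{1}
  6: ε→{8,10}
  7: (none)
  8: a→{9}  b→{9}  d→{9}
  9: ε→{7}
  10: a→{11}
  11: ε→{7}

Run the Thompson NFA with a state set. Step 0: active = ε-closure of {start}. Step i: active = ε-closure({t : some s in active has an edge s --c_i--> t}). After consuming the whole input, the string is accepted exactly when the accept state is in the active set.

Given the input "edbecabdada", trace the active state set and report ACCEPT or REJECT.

start: ε-closure({0}) = {0,2,4}
'e' @ 1: {1,3,5,6,8,10}
'd' @ 2: {7,9}  [accepting]
'b' @ 3: {}  — no active states
rest 'ecabdada' ignored (set empty)
final: {}; accept 7 not in set

Answer: REJECT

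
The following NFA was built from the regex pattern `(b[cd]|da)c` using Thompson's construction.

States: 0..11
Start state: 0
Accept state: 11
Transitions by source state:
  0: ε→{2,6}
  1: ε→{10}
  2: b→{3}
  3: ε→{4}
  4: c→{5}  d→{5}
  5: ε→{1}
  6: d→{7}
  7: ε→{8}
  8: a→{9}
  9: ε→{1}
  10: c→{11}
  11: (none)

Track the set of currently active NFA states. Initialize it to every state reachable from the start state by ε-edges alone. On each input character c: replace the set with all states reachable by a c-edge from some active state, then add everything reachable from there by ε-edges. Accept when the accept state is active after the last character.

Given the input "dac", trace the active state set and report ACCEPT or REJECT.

Answer: ACCEPT

Derivation:
initial (ε-close {0}): {0,2,6}
'd' @ 1: {7,8}
'a' @ 2: {1,9,10}
'c' @ 3: {11}  (accept∈set)
end set {11} — state 11 in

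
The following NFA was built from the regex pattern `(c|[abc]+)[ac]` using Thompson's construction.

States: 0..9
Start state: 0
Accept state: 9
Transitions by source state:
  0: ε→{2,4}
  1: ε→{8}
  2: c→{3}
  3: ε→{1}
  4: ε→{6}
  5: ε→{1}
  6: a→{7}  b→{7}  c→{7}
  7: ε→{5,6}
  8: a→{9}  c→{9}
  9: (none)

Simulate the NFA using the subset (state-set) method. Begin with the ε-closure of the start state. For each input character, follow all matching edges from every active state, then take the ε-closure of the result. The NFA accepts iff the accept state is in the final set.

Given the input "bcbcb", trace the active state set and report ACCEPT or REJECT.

initial (ε-close {0}): {0,2,4,6}
'b' @ 1: {1,5,6,7,8}
'c' @ 2: {1,5,6,7,8,9}  ✓accept
'b' @ 3: {1,5,6,7,8}
'c' @ 4: {1,5,6,7,8,9}  ✓accept
'b' @ 5: {1,5,6,7,8}
end set {1,5,6,7,8} — state 9 not in

Answer: REJECT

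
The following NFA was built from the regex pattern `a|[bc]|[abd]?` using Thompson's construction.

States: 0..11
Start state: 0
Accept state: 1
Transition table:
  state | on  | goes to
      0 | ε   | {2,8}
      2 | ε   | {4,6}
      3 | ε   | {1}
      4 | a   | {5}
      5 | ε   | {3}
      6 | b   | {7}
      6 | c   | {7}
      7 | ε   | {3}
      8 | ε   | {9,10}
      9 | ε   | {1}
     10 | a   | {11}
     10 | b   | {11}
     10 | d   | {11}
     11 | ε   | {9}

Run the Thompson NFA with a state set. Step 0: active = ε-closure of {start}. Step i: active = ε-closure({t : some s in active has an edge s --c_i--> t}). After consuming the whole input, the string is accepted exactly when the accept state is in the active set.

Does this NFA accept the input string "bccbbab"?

S₀ = ε-closure({0}) = {0,1,2,4,6,8,9,10}
'b' @ 1: {1,3,7,9,11}  (accept∈set)
'c' @ 2: {}  — dead — no transitions
rest 'cbbab' ignored (set empty)
final: {}; accept 1 not in set

Answer: REJECT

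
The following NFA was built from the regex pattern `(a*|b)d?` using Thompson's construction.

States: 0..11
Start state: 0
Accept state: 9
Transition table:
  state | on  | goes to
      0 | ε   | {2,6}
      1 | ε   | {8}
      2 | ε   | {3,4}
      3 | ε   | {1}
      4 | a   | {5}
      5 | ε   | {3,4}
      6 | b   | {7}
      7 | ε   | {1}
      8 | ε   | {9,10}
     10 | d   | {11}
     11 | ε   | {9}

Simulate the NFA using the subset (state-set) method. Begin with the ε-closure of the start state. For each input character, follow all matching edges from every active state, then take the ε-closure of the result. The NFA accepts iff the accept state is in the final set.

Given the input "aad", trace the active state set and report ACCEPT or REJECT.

Answer: ACCEPT

Trace:
start: ε-closure({0}) = {0,1,2,3,4,6,8,9,10}
'a' @ 1: {1,3,4,5,8,9,10}  (accept∈set)
'a' @ 2: {1,3,4,5,8,9,10}  (accept∈set)
'd' @ 3: {9,11}  (accept∈set)
end set {9,11} — state 9 in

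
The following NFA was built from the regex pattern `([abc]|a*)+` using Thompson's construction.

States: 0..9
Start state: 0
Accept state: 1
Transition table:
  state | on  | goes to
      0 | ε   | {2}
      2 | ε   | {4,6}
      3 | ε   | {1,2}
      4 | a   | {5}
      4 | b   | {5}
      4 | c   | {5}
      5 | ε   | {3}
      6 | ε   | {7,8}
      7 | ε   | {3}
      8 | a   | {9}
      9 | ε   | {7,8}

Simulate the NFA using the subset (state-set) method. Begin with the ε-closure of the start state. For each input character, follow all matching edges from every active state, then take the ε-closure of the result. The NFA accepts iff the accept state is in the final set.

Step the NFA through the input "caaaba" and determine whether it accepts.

S₀ = ε-closure({0}) = {0,1,2,3,4,6,7,8}
'c' @ 1: {1,2,3,4,5,6,7,8}  ✓accept
'a' @ 2: {1,2,3,4,5,6,7,8,9}  ✓accept
'a' @ 3: {1,2,3,4,5,6,7,8,9}  ✓accept
'a' @ 4: {1,2,3,4,5,6,7,8,9}  ✓accept
'b' @ 5: {1,2,3,4,5,6,7,8}  ✓accept
'a' @ 6: {1,2,3,4,5,6,7,8,9}  ✓accept
final: {1,2,3,4,5,6,7,8,9}; accept 1 in set

Answer: ACCEPT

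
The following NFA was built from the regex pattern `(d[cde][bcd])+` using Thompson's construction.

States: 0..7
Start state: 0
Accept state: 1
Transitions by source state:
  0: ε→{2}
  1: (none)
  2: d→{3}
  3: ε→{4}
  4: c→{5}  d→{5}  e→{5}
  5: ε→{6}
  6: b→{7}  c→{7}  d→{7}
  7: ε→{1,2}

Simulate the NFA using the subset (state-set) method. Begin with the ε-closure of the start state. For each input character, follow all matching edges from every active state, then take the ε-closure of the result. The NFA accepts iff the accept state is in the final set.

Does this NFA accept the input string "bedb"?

initial (ε-close {0}): {0,2}
'b' @ 1: {}  — dead — no transitions
rest 'edb' ignored (set empty)
final: {}; accept 1 not in set

Answer: REJECT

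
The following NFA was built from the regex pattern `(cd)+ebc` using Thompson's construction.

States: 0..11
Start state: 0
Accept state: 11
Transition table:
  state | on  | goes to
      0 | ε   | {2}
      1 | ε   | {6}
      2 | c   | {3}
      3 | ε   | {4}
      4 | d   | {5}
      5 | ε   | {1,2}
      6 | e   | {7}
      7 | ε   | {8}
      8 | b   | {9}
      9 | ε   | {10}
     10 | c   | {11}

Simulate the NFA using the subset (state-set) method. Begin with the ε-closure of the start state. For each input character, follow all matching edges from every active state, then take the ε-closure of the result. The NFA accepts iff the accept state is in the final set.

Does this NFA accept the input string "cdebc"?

start: ε-closure({0}) = {0,2}
'c' @ 1: {3,4}
'd' @ 2: {1,2,5,6}
'e' @ 3: {7,8}
'b' @ 4: {9,10}
'c' @ 5: {11}  ✓accept
final: {11}; accept 11 in set

Answer: ACCEPT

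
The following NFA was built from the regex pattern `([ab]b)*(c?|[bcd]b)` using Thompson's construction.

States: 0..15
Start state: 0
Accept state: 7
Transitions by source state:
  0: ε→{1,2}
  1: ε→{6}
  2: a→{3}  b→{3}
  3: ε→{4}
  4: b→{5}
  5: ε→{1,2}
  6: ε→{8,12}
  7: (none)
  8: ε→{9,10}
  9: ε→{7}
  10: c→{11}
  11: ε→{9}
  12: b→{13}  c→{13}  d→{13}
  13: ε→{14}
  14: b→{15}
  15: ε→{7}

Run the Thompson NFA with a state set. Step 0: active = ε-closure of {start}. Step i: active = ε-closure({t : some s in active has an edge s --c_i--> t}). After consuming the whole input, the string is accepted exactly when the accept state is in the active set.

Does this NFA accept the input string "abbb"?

start: ε-closure({0}) = {0,1,2,6,7,8,9,10,12}
'a' @ 1: {3,4}
'b' @ 2: {1,2,5,6,7,8,9,10,12}  (accept∈set)
'b' @ 3: {3,4,13,14}
'b' @ 4: {1,2,5,6,7,8,9,10,12,15}  (accept∈set)
end set {1,2,5,6,7,8,9,10,12,15} — state 7 in

Answer: ACCEPT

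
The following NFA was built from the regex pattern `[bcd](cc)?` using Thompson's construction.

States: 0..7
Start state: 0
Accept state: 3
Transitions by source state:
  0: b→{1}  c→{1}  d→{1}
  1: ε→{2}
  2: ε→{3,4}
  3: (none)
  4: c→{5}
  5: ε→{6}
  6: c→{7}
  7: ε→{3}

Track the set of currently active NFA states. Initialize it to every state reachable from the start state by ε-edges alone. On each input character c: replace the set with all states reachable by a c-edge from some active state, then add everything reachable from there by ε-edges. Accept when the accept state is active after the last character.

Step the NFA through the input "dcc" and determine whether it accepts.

start: ε-closure({0}) = {0}
'd' @ 1: {1,2,3,4}  ✓accept
'c' @ 2: {5,6}
'c' @ 3: {3,7}  ✓accept
after full input: {3,7}  (accept=3 in)

Answer: ACCEPT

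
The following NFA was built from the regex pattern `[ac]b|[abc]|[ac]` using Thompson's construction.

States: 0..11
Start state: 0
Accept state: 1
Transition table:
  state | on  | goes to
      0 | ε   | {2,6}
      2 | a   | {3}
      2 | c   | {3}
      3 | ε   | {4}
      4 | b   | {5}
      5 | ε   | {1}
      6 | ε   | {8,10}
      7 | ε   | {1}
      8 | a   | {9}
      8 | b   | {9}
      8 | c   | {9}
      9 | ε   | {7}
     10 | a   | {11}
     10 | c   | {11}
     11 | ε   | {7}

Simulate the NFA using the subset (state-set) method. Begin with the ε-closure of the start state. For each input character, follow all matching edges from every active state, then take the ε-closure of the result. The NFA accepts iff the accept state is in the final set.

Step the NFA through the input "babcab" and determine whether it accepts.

S₀ = ε-closure({0}) = {0,2,6,8,10}
'b' @ 1: {1,7,9}  (accept∈set)
'a' @ 2: {}  — state set empty
rest 'bcab' ignored (set empty)
final: {}; accept 1 not in set

Answer: REJECT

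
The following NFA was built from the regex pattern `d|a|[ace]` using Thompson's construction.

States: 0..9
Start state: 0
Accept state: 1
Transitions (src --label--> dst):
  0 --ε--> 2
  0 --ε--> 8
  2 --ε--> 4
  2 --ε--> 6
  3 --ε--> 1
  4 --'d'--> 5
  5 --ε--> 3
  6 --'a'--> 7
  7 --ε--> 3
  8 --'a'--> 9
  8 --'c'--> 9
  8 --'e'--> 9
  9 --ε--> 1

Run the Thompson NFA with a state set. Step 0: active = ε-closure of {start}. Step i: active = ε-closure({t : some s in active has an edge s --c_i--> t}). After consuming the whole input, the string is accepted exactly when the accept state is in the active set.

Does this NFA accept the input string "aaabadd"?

Answer: REJECT

Trace:
initial (ε-close {0}): {0,2,4,6,8}
'a' @ 1: {1,3,7,9}  [accepting]
'a' @ 2: {}  — dead — no transitions
rest 'abadd' ignored (set empty)
after full input: {}  (accept=1 not in)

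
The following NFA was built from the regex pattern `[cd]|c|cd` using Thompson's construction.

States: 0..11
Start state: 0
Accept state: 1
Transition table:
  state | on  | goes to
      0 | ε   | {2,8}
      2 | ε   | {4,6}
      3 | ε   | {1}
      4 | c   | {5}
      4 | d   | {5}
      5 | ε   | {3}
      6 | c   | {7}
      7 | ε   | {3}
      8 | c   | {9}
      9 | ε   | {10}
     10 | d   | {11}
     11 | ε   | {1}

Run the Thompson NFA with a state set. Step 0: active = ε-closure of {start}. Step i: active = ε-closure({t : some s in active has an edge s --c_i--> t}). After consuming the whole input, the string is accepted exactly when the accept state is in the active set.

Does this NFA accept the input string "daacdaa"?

Answer: REJECT

Derivation:
start: ε-closure({0}) = {0,2,4,6,8}
'd' @ 1: {1,3,5}  [accepting]
'a' @ 2: {}  — state set empty
rest 'acdaa' ignored (set empty)
after full input: {}  (accept=1 not in)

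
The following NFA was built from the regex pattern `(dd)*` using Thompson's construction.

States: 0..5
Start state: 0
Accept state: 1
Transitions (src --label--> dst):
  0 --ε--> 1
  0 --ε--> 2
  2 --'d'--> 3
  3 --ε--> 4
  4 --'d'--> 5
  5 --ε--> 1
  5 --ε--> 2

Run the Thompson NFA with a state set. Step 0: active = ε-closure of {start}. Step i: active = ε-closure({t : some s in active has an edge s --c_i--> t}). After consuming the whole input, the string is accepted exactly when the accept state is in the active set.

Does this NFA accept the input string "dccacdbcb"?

initial (ε-close {0}): {0,1,2}
'd' @ 1: {3,4}
'c' @ 2: {}  — dead — no transitions
rest 'cacdbcb' ignored (set empty)
after full input: {}  (accept=1 not in)

Answer: REJECT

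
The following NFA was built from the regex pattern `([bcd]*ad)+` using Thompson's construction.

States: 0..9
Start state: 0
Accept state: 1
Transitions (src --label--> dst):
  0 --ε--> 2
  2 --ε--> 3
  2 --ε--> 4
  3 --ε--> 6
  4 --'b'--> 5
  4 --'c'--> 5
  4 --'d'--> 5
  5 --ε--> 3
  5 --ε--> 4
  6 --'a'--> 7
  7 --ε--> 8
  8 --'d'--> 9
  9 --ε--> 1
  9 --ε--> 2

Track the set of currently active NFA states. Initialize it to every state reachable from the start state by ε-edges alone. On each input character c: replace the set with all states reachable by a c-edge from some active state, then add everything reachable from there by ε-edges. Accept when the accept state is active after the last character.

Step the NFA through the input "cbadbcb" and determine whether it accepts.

Answer: REJECT

Derivation:
initial (ε-close {0}): {0,2,3,4,6}
'c' @ 1: {3,4,5,6}
'b' @ 2: {3,4,5,6}
'a' @ 3: {7,8}
'd' @ 4: {1,2,3,4,6,9}  (accept∈set)
'b' @ 5: {3,4,5,6}
'c' @ 6: {3,4,5,6}
'b' @ 7: {3,4,5,6}
final: {3,4,5,6}; accept 1 not in set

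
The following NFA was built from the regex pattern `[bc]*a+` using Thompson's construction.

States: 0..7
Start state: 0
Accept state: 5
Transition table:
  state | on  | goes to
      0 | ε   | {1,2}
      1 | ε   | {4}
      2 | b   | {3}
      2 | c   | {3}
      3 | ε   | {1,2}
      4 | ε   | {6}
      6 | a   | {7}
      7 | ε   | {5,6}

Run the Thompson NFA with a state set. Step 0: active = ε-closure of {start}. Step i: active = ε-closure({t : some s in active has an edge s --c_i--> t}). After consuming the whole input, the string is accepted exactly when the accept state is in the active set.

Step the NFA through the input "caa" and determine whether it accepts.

Answer: ACCEPT

Steps:
start: ε-closure({0}) = {0,1,2,4,6}
'c' @ 1: {1,2,3,4,6}
'a' @ 2: {5,6,7}  (accept∈set)
'a' @ 3: {5,6,7}  (accept∈set)
end set {5,6,7} — state 5 in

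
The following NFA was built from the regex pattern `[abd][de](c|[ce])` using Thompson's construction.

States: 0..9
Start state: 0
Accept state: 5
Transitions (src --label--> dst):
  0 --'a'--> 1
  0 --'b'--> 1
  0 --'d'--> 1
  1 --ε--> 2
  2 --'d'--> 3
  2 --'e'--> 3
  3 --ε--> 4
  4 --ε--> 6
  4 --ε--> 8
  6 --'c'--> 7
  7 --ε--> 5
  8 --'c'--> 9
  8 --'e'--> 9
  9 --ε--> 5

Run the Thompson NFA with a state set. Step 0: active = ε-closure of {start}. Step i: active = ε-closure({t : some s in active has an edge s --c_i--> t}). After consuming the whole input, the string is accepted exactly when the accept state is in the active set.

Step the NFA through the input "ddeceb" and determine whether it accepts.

Answer: REJECT

Steps:
S₀ = ε-closure({0}) = {0}
'd' @ 1: {1,2}
'd' @ 2: {3,4,6,8}
'e' @ 3: {5,9}  (accept∈set)
'c' @ 4: {}  — dead — no transitions
rest 'eb' ignored (set empty)
end set {} — state 5 not in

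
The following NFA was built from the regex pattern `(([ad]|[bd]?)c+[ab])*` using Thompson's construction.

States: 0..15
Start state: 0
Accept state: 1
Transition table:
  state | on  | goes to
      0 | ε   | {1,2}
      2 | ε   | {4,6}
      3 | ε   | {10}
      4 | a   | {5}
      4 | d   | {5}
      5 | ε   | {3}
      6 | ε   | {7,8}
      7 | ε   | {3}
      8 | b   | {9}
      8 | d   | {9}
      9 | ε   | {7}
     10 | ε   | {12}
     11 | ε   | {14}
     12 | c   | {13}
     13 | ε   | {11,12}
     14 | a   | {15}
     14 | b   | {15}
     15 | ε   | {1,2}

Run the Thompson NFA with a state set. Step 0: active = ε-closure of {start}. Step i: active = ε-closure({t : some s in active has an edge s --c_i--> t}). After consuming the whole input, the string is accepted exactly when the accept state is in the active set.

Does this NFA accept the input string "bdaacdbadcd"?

S₀ = ε-closure({0}) = {0,1,2,3,4,6,7,8,10,12}
'b' @ 1: {3,7,9,10,12}
'd' @ 2: {}  — dead — no transitions
rest 'aacdbadcd' ignored (set empty)
end set {} — state 1 not in

Answer: REJECT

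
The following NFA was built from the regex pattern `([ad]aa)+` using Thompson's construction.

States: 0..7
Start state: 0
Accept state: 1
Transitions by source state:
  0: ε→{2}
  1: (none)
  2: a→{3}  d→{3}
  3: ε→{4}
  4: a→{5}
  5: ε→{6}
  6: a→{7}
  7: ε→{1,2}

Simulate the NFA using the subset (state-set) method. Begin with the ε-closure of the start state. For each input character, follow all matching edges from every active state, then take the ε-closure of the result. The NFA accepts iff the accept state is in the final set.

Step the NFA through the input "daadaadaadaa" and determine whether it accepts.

Answer: ACCEPT

Trace:
initial (ε-close {0}): {0,2}
'd' @ 1: {3,4}
'a' @ 2: {5,6}
'a' @ 3: {1,2,7}  [accepting]
'd' @ 4: {3,4}
'a' @ 5: {5,6}
'a' @ 6: {1,2,7}  [accepting]
'd' @ 7: {3,4}
'a' @ 8: {5,6}
'a' @ 9: {1,2,7}  [accepting]
'd' @ 10: {3,4}
'a' @ 11: {5,6}
'a' @ 12: {1,2,7}  [accepting]
after full input: {1,2,7}  (accept=1 in)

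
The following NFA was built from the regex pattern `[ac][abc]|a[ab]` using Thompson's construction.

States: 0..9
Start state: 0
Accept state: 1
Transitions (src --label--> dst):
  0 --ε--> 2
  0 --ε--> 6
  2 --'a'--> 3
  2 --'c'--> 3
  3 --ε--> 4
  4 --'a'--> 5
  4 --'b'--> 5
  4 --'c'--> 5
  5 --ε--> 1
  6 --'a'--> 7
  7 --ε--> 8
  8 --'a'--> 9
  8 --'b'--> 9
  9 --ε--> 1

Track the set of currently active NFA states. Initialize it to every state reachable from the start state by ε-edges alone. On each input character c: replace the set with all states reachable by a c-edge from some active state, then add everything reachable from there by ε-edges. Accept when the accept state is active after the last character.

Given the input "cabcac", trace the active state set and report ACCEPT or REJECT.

Answer: REJECT

Trace:
start: ε-closure({0}) = {0,2,6}
'c' @ 1: {3,4}
'a' @ 2: {1,5}  (accept∈set)
'b' @ 3: {}  — state set empty
rest 'cac' ignored (set empty)
final: {}; accept 1 not in set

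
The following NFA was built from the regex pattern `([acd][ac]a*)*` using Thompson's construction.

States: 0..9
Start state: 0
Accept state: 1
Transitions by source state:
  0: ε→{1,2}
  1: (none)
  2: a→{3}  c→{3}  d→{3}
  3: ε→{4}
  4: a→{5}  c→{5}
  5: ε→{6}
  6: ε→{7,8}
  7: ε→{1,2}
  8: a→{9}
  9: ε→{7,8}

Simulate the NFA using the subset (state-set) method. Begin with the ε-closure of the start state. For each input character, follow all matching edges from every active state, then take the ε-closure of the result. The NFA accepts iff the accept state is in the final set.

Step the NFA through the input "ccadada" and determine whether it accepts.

initial (ε-close {0}): {0,1,2}
'c' @ 1: {3,4}
'c' @ 2: {1,2,5,6,7,8}  (accept∈set)
'a' @ 3: {1,2,3,4,7,8,9}  (accept∈set)
'd' @ 4: {3,4}
'a' @ 5: {1,2,5,6,7,8}  (accept∈set)
'd' @ 6: {3,4}
'a' @ 7: {1,2,5,6,7,8}  (accept∈set)
end set {1,2,5,6,7,8} — state 1 in

Answer: ACCEPT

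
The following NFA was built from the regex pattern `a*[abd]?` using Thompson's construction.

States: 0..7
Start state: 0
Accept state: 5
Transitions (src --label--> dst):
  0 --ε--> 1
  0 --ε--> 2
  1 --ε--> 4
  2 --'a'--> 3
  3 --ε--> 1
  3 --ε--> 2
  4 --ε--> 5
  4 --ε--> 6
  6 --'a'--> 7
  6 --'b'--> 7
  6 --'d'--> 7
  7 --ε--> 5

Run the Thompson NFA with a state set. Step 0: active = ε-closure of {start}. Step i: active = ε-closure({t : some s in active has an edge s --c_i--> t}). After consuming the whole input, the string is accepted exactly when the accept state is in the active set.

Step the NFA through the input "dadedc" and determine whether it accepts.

Answer: REJECT

Trace:
initial (ε-close {0}): {0,1,2,4,5,6}
'd' @ 1: {5,7}  (accept∈set)
'a' @ 2: {}  — dead — no transitions
rest 'dedc' ignored (set empty)
end set {} — state 5 not in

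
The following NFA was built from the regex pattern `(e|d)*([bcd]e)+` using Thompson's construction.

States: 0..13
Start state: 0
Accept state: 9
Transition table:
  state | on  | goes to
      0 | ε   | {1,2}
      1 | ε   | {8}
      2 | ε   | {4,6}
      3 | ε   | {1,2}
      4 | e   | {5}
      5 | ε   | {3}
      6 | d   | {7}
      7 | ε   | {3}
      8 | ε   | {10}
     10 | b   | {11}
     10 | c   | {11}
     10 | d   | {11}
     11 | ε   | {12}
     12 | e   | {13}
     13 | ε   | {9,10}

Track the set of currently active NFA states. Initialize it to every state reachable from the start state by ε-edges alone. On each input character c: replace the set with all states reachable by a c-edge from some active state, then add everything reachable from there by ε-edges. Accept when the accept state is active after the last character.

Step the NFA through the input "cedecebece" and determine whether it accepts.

Answer: ACCEPT

Steps:
initial (ε-close {0}): {0,1,2,4,6,8,10}
'c' @ 1: {11,12}
'e' @ 2: {9,10,13}  [accepting]
'd' @ 3: {11,12}
'e' @ 4: {9,10,13}  [accepting]
'c' @ 5: {11,12}
'e' @ 6: {9,10,13}  [accepting]
'b' @ 7: {11,12}
'e' @ 8: {9,10,13}  [accepting]
'c' @ 9: {11,12}
'e' @ 10: {9,10,13}  [accepting]
after full input: {9,10,13}  (accept=9 in)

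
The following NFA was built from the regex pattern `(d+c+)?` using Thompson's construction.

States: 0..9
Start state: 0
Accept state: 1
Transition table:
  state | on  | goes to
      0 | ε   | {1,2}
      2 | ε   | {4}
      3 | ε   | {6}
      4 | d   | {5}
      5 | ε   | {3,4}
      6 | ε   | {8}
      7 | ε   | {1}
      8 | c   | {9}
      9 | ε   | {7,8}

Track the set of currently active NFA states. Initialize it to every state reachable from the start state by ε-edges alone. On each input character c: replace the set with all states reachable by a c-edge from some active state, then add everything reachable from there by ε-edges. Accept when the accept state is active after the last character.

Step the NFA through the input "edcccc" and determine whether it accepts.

S₀ = ε-closure({0}) = {0,1,2,4}
'e' @ 1: {}  — dead — no transitions
rest 'dcccc' ignored (set empty)
end set {} — state 1 not in

Answer: REJECT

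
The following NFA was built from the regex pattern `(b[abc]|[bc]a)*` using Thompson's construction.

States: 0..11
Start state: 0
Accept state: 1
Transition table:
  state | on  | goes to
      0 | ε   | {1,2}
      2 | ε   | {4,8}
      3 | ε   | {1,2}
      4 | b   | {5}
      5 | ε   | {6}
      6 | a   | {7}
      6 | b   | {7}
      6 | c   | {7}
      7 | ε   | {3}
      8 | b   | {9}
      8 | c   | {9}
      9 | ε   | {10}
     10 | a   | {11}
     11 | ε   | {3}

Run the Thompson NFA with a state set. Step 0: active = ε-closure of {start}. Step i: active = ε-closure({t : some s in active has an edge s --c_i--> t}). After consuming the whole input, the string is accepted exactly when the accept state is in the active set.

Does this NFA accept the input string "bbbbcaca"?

Answer: ACCEPT

Derivation:
S₀ = ε-closure({0}) = {0,1,2,4,8}
'b' @ 1: {5,6,9,10}
'b' @ 2: {1,2,3,4,7,8}  [accepting]
'b' @ 3: {5,6,9,10}
'b' @ 4: {1,2,3,4,7,8}  [accepting]
'c' @ 5: {9,10}
'a' @ 6: {1,2,3,4,8,11}  [accepting]
'c' @ 7: {9,10}
'a' @ 8: {1,2,3,4,8,11}  [accepting]
final: {1,2,3,4,8,11}; accept 1 in set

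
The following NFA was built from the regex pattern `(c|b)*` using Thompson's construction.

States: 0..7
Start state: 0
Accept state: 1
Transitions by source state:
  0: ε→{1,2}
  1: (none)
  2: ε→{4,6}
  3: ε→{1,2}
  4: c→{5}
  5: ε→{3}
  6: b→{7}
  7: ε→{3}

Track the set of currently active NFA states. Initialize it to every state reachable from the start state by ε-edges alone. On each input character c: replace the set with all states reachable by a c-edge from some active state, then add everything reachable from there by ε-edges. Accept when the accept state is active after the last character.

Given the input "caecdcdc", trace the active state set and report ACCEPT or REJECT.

Answer: REJECT

Derivation:
initial (ε-close {0}): {0,1,2,4,6}
'c' @ 1: {1,2,3,4,5,6}  [accepting]
'a' @ 2: {}  — no active states
rest 'ecdcdc' ignored (set empty)
final: {}; accept 1 not in set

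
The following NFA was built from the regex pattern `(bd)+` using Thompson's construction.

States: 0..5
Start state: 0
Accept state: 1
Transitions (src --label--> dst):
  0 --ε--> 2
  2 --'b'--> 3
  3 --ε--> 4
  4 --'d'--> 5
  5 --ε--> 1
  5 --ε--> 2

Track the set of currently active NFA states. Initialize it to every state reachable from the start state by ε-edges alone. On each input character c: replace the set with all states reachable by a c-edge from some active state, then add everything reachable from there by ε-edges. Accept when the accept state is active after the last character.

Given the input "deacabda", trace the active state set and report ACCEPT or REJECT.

Answer: REJECT

Derivation:
start: ε-closure({0}) = {0,2}
'd' @ 1: {}  — no active states
rest 'eacabda' ignored (set empty)
final: {}; accept 1 not in set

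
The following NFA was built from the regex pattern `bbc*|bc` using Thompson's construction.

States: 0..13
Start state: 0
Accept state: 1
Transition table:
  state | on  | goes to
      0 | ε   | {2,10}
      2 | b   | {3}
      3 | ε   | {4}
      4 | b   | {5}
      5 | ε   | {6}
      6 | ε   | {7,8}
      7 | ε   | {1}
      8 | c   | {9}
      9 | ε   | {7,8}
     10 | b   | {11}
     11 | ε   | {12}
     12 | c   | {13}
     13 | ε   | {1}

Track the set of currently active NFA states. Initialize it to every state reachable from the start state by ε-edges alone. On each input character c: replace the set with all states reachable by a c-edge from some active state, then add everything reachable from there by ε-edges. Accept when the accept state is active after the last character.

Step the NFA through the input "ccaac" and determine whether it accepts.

Answer: REJECT

Steps:
start: ε-closure({0}) = {0,2,10}
'c' @ 1: {}  — state set empty
rest 'caac' ignored (set empty)
after full input: {}  (accept=1 not in)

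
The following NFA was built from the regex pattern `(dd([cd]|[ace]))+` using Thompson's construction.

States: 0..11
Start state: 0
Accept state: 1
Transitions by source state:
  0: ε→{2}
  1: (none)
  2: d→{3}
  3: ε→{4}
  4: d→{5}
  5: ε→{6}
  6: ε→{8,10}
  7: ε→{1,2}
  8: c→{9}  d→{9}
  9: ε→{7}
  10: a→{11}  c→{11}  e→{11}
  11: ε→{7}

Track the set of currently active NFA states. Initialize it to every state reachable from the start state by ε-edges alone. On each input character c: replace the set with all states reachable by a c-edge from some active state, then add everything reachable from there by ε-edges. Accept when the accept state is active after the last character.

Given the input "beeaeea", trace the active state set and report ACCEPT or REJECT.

Answer: REJECT

Steps:
initial (ε-close {0}): {0,2}
'b' @ 1: {}  — no active states
rest 'eeaeea' ignored (set empty)
final: {}; accept 1 not in set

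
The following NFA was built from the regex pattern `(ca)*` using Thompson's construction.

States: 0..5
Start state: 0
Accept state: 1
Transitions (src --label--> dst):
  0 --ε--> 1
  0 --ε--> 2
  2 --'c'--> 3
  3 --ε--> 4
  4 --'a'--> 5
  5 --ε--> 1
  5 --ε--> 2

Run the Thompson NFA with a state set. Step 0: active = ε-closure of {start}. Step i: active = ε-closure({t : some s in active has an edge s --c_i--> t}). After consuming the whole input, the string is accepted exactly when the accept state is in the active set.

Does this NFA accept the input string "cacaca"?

Answer: ACCEPT

Trace:
initial (ε-close {0}): {0,1,2}
'c' @ 1: {3,4}
'a' @ 2: {1,2,5}  [accepting]
'c' @ 3: {3,4}
'a' @ 4: {1,2,5}  [accepting]
'c' @ 5: {3,4}
'a' @ 6: {1,2,5}  [accepting]
final: {1,2,5}; accept 1 in set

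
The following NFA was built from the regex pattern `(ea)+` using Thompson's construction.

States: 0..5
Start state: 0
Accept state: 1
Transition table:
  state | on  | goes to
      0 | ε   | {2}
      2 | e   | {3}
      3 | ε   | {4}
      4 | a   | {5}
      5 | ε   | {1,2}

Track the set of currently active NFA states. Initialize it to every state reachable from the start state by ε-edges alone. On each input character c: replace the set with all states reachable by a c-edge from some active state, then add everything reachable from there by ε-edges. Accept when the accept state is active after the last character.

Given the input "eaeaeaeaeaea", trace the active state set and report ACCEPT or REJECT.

initial (ε-close {0}): {0,2}
'e' @ 1: {3,4}
'a' @ 2: {1,2,5}  [accepting]
'e' @ 3: {3,4}
'a' @ 4: {1,2,5}  [accepting]
'e' @ 5: {3,4}
'a' @ 6: {1,2,5}  [accepting]
'e' @ 7: {3,4}
'a' @ 8: {1,2,5}  [accepting]
'e' @ 9: {3,4}
'a' @ 10: {1,2,5}  [accepting]
'e' @ 11: {3,4}
'a' @ 12: {1,2,5}  [accepting]
end set {1,2,5} — state 1 in

Answer: ACCEPT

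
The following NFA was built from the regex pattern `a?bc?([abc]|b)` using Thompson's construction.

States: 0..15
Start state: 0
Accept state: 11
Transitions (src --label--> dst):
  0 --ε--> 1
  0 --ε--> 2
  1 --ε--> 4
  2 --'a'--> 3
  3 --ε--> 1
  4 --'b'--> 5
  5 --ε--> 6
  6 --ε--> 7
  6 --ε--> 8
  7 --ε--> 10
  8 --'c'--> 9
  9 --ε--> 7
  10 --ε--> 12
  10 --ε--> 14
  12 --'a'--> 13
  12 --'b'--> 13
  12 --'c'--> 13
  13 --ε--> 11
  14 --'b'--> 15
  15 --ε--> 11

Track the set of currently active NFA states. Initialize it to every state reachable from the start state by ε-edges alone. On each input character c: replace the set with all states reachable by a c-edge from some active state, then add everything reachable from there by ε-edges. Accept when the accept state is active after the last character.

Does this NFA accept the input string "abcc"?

start: ε-closure({0}) = {0,1,2,4}
'a' @ 1: {1,3,4}
'b' @ 2: {5,6,7,8,10,12,14}
'c' @ 3: {7,9,10,11,12,13,14}  [accepting]
'c' @ 4: {11,13}  [accepting]
after full input: {11,13}  (accept=11 in)

Answer: ACCEPT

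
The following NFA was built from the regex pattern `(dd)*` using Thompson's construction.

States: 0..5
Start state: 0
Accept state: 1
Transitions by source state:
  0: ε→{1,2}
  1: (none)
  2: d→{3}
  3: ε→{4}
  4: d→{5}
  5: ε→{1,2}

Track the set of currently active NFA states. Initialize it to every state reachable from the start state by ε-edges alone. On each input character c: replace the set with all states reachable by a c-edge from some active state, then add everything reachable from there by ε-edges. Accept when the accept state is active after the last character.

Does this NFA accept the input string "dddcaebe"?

S₀ = ε-closure({0}) = {0,1,2}
'd' @ 1: {3,4}
'd' @ 2: {1,2,5}  [accepting]
'd' @ 3: {3,4}
'c' @ 4: {}  — dead — no transitions
rest 'aebe' ignored (set empty)
final: {}; accept 1 not in set

Answer: REJECT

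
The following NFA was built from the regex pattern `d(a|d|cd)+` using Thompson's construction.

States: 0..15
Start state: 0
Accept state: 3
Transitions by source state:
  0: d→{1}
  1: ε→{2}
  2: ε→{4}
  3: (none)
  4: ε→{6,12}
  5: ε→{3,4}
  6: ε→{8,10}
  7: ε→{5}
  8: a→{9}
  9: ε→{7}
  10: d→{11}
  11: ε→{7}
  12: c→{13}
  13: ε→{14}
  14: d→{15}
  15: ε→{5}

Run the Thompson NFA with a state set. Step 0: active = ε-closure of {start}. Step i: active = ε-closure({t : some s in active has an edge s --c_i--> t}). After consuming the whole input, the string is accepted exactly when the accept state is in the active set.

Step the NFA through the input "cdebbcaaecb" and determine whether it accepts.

Answer: REJECT

Derivation:
start: ε-closure({0}) = {0}
'c' @ 1: {}  — state set empty
rest 'debbcaaecb' ignored (set empty)
final: {}; accept 3 not in set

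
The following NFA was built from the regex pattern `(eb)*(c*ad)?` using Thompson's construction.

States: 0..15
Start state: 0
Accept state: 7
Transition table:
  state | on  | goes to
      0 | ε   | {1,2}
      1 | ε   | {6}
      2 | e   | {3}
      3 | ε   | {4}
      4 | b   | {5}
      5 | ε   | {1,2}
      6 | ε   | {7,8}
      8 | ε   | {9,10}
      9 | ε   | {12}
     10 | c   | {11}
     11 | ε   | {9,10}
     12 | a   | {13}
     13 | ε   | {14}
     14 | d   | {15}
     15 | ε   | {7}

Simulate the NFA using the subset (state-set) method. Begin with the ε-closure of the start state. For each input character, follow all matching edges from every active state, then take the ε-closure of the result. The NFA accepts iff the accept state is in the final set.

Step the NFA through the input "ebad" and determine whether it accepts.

S₀ = ε-closure({0}) = {0,1,2,6,7,8,9,10,12}
'e' @ 1: {3,4}
'b' @ 2: {1,2,5,6,7,8,9,10,12}  ✓accept
'a' @ 3: {13,14}
'd' @ 4: {7,15}  ✓accept
after full input: {7,15}  (accept=7 in)

Answer: ACCEPT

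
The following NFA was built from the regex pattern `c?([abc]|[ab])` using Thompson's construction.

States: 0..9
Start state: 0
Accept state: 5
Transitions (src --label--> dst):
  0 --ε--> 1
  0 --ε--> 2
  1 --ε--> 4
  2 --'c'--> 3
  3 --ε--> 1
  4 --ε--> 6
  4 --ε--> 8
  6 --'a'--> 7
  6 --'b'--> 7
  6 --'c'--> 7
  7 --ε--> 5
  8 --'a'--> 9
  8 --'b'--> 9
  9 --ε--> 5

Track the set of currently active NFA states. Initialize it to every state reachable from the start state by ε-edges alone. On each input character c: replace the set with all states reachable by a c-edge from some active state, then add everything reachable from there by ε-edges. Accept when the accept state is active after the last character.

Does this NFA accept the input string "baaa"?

Answer: REJECT

Trace:
initial (ε-close {0}): {0,1,2,4,6,8}
'b' @ 1: {5,7,9}  ✓accept
'a' @ 2: {}  — state set empty
rest 'aa' ignored (set empty)
final: {}; accept 5 not in set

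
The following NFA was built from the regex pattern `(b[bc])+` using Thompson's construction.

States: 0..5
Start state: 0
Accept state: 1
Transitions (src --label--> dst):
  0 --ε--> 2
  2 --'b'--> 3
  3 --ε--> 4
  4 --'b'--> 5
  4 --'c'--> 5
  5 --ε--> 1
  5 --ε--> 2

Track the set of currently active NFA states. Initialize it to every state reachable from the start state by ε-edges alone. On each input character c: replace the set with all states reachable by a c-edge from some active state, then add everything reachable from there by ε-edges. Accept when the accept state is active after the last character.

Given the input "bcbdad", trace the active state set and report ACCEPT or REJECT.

S₀ = ε-closure({0}) = {0,2}
'b' @ 1: {3,4}
'c' @ 2: {1,2,5}  ✓accept
'b' @ 3: {3,4}
'd' @ 4: {}  — state set empty
rest 'ad' ignored (set empty)
final: {}; accept 1 not in set

Answer: REJECT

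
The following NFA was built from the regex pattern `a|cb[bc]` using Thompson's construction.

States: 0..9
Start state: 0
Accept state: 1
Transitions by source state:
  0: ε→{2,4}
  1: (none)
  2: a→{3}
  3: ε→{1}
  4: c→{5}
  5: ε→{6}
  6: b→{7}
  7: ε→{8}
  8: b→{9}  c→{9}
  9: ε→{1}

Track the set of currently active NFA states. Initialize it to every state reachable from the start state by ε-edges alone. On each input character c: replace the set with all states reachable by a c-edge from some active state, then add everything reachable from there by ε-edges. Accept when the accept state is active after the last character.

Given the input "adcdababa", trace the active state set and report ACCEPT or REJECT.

Answer: REJECT

Derivation:
initial (ε-close {0}): {0,2,4}
'a' @ 1: {1,3}  [accepting]
'd' @ 2: {}  — state set empty
rest 'cdababa' ignored (set empty)
after full input: {}  (accept=1 not in)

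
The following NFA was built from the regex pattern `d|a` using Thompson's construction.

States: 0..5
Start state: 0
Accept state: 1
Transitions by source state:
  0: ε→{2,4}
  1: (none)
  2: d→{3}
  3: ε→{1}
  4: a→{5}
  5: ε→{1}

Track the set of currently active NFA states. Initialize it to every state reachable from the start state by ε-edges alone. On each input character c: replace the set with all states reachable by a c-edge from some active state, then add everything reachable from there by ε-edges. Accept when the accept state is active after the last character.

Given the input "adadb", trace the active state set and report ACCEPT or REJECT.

Answer: REJECT

Trace:
initial (ε-close {0}): {0,2,4}
'a' @ 1: {1,5}  ✓accept
'd' @ 2: {}  — dead — no transitions
rest 'adb' ignored (set empty)
final: {}; accept 1 not in set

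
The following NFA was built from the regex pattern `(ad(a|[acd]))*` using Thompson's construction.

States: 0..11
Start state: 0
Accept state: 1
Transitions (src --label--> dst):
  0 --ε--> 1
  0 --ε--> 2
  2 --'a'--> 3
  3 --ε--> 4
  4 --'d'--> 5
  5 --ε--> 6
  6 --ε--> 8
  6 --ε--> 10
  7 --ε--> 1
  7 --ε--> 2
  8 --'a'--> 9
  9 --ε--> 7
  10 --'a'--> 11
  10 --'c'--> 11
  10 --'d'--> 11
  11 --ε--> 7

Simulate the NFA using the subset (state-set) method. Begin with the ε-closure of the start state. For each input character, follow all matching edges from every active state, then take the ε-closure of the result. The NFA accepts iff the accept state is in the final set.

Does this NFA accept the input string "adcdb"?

initial (ε-close {0}): {0,1,2}
'a' @ 1: {3,4}
'd' @ 2: {5,6,8,10}
'c' @ 3: {1,2,7,11}  (accept∈set)
'd' @ 4: {}  — dead — no transitions
rest 'b' ignored (set empty)
final: {}; accept 1 not in set

Answer: REJECT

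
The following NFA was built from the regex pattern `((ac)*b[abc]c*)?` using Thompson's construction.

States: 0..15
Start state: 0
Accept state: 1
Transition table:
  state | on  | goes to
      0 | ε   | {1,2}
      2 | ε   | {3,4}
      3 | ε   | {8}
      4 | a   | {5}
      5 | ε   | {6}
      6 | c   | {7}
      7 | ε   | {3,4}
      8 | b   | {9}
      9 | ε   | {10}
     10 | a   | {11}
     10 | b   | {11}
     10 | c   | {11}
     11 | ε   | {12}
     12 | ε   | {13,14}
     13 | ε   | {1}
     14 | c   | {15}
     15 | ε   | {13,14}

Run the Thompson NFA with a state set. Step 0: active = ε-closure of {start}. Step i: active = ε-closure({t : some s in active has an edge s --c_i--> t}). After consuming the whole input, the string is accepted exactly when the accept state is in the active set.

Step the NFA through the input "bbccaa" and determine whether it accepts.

Answer: REJECT

Steps:
start: ε-closure({0}) = {0,1,2,3,4,8}
'b' @ 1: {9,10}
'b' @ 2: {1,11,12,13,14}  [accepting]
'c' @ 3: {1,13,14,15}  [accepting]
'c' @ 4: {1,13,14,15}  [accepting]
'a' @ 5: {}  — state set empty
rest 'a' ignored (set empty)
after full input: {}  (accept=1 not in)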